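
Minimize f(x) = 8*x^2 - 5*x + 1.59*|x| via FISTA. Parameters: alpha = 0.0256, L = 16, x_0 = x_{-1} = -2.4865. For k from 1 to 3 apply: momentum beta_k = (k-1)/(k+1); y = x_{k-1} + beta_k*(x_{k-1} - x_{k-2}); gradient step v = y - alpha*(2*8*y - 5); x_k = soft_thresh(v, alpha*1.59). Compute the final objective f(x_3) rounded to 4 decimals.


FISTA on f(x) = 8*x^2 - 5*x + 1.59*|x|
L = 16, alpha = 0.0256
Iteration 1: beta = 0.0, y = -2.4865 + 0.0*(-2.4865 + 2.4865) = -2.4865
  grad(y) = -44.784, v = y - alpha*grad = -1.34
  prox(v) = soft_thresh(-1.34, 0.0407) = -1.2993
Iteration 2: beta = 0.3333, y = -1.2993 + 0.3333*(-1.2993 + 2.4865) = -0.9036
  grad(y) = -19.4576, v = y - alpha*grad = -0.4055
  prox(v) = soft_thresh(-0.4055, 0.0407) = -0.3648
Iteration 3: beta = 0.5, y = -0.3648 + 0.5*(-0.3648 + 1.2993) = 0.1025
  grad(y) = -3.3602, v = y - alpha*grad = 0.1885
  prox(v) = soft_thresh(0.1885, 0.0407) = 0.1478
f(x_3) = 8*0.1478^2 - 5*0.1478 + 1.59*|0.1478| = -0.3292


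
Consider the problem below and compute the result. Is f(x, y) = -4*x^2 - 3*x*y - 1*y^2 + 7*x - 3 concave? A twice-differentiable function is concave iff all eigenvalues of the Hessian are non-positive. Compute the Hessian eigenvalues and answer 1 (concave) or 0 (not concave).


The Hessian of f(x,y) = -4*x^2 - 3*x*y - 1*y^2 + 7*x - 3 is:
H = [[-8, -3], [-3, -2]]
Trace = -8 - 2 = -10
Determinant = -8*-2 - (-3)^2 = 7
Discriminant = (-10)^2 - 4*7 = 72.0
Eigenvalues: lambda_1 = -9.2426, lambda_2 = -0.7574
The function is concave.

1


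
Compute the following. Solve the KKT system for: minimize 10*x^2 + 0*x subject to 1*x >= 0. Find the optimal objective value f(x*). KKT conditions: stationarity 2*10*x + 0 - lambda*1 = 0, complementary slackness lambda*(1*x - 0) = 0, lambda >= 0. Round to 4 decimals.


Step 1: Try lambda = 0 (constraint inactive).
Stationarity: 2*10*x + 0 = 0
x* = 0/(2*10) = 0.0
Check constraint: 1*0.0 = 0.0 >= 0 -- satisfied.
Step 2: Compute optimal value.
f(x*) = 10*0.0^2 + 0*0.0 = 0.0


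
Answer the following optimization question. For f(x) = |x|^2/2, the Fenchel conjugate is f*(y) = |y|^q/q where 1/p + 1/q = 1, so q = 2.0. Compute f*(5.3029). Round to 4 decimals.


The conjugate exponent q satisfies 1/p + 1/q = 1.
p = 2, so q = 2/(2 - 1) = 2.0
|y|^q = 5.3029^2.0 = 28.1207
f*(5.3029) = 28.1207 / 2.0 = 14.0604


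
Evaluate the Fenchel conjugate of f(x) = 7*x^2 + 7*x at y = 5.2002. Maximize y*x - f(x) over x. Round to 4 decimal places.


f*(y) = sup_x {y*x - a*x^2 - b*x} = sup_x {(y-b)*x - a*x^2}
FOC: (y - b) - 2a*x = 0 => x* = (y - b)/(2a)
x* = (5.2002 - 7)/(2*7) = -0.1286
f*(5.2002) = (y-b)^2/(4a) = (5.2002 - 7)^2/(4*7)
= 3.2393/28 = 0.1157


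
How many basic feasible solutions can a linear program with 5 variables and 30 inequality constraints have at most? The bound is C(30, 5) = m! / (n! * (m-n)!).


Each vertex corresponds to some choice of n active constraints out of m, so the number of vertices is at most C(m, n) = m! / (n!(m-n)!).
m = 30, n = 5
Numerator: 30 * 29 * 28 * 27 * 26
Denominator: 5! = 120
C(30, 5) = 142506


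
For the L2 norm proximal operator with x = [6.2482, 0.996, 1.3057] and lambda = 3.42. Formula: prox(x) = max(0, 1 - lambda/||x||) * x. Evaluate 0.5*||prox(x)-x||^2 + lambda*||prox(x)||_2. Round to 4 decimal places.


Step 1: Compute ||x||.
||x|| = 6.4604
Step 2: Compute scaling factor.
scale = max(0, 1 - 3.42/6.4604) = 0.4706
Step 3: prox(x) = [2.9405, 0.4687, 0.6145]
||prox(x)|| = 3.0404
Step 4: Proximal objective.
0.5*||prox-x||^2 = 5.8482
lambda*||prox|| = 10.3982
Total = 16.2464


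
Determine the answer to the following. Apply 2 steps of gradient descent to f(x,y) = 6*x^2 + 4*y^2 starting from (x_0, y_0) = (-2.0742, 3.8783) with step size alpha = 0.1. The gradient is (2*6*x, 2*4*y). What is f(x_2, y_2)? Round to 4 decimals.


Gradient descent on f(x,y) = 6*x^2 + 4*y^2.
Starting point: (-2.0742, 3.8783), alpha = 0.1
Step 1: grad_x = 2*6*-2.0742 = -24.8904, grad_y = 2*4*3.8783 = 31.0264
  x_1 = -2.0742 - 0.1*-24.8904 = 0.4148
  y_1 = 3.8783 - 0.1*31.0264 = 0.7757
Step 2: grad_x = 2*6*0.4148 = 4.9781, grad_y = 2*4*0.7757 = 6.2053
  x_2 = 0.4148 - 0.1*4.9781 = -0.083
  y_2 = 0.7757 - 0.1*6.2053 = 0.1551
f(-0.083, 0.1551) = 6*(-0.083)^2 + 4*0.1551^2 = 0.1376


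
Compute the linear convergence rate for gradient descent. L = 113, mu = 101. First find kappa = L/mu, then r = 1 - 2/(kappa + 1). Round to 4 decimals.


Step 1: Compute the condition number.
kappa = L/mu = 113/101 = 1.1188
Step 2: Compute the convergence rate.
r = 1 - 2/(kappa + 1) = 1 - 2*mu/(L + mu) = (L - mu)/(L + mu) = 12/214 = 0.0561


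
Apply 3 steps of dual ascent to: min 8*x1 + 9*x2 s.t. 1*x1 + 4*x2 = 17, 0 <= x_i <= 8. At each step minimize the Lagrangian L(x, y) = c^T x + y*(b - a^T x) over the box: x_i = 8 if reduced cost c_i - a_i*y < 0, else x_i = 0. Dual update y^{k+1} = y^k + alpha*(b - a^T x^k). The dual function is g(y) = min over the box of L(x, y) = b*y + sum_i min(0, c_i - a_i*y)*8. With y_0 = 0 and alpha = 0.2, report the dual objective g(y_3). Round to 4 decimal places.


Dual ascent for LP: min 8*x1 + 9*x2, 1*x1 + 4*x2 = 17, 0 <= x_i <= 8
Step 1: y^k = 0.0, reduced costs: (8.0, 9.0)
  x^k = (0.0, 0.0), subgradient = b - a^T x = 17.0
  y^{k+1} = 0.0 + 0.2*17.0 = 3.4
Step 2: y^k = 3.4, reduced costs: (4.6, -4.6)
  x^k = (0.0, 8.0), subgradient = b - a^T x = -15.0
  y^{k+1} = 3.4 + 0.2*-15.0 = 0.4
Step 3: y^k = 0.4, reduced costs: (7.6, 7.4)
  x^k = (0.0, 0.0), subgradient = b - a^T x = 17.0
  y^{k+1} = 0.4 + 0.2*17.0 = 3.8
Dual objective at y_3 = 3.8: reduced costs (4.2, -6.2), box minimizer x = (0.0, 8.0)
g(y_3) = b*y + (c1 - a1*y)*x1 + (c2 - a2*y)*x2 = 17*3.8 + 4.2*0.0 + (-6.2)*8.0 = 64.6 + 0.0 - 49.6 = 15.0


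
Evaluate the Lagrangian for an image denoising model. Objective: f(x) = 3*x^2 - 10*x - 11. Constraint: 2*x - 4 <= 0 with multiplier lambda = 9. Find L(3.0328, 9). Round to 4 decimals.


Step 1: Evaluate f(x).
f(3.0328) = 3*3.0328^2 - 10*3.0328 - 11 = -13.7344
Step 2: Evaluate g(x).
g(3.0328) = 2*3.0328 - 4 = 2.0656
Step 3: Compute Lagrangian.
L = -13.7344 + 9*2.0656 = 4.856


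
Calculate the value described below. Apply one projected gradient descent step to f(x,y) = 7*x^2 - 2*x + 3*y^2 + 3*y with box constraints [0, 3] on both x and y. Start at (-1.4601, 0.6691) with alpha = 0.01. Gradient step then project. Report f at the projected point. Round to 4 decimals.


Step 1: Compute gradient at (-1.4601, 0.6691).
grad_x = 2*7*-1.4601 - 2 = -22.4414
grad_y = 2*3*0.6691 + 3 = 7.0146
Step 2: Gradient step.
x_raw = -1.4601 - 0.01*-22.4414 = -1.2357
y_raw = 0.6691 - 0.01*7.0146 = 0.599
Step 3: Project onto [0, 3].
x_proj = clip(-1.2357) = 0.0
y_proj = clip(0.599) = 0.599
Step 4: Evaluate f.
f(0.0, 0.599) = 2.8731


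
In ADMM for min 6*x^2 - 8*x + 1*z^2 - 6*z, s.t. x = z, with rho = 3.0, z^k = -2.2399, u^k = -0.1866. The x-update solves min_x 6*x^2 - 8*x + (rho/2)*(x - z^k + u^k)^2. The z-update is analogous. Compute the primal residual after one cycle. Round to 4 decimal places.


ADMM iteration with rho = 3.0, z^k = -2.2399, u^k = -0.1866
Step 1: x-update.
Minimize 6*x^2 - 8*x + (3.0/2)*(x + 2.2399 - 0.1866)^2
FOC: (2*6 + 3.0)*x = 8 + 3.0*(-2.2399 + 0.1866)
x^{k+1} = 0.1227
Step 2: z-update.
Minimize 1*z^2 - 6*z + (3.0/2)*(0.1227 - z - 0.1866)^2
FOC: (2*1 + 3.0)*z = 6 + 3.0*(0.1227 - 0.1866)
z^{k+1} = 1.1616
Step 3: u-update.
u^{k+1} = -0.1866 + 0.1227 - 1.1616 = -1.2256
Step 4: Primal residual = |0.1227 - 1.1616| = 1.039


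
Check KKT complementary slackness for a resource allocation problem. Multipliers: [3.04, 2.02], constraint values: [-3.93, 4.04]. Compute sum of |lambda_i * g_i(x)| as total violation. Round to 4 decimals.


KKT complementary slackness check:
lambda_1 * g_1 = 3.04 * -3.93 = -11.9472
lambda_2 * g_2 = 2.02 * 4.04 = 8.1608
Total violation = 11.9472 + 8.1608 = 20.108


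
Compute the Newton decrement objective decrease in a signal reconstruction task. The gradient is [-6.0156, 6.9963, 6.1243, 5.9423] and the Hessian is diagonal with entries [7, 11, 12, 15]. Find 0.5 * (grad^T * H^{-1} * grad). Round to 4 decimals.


Step 1: H is diagonal, so H^(-1) * g = [-0.8594, 0.636, 0.5104, 0.3962].
Step 2: g^T H^(-1) g = sum_i g_i^2 / H_ii
  = (-6.0156)^2/7 + (6.9963)^2/11 + (6.1243)^2/12 + (5.9423)^2/15
  = 5.1696 + 4.4498 + 3.1256 + 2.3541 = 15.0991
Step 3: Objective decrease = 0.5 * g^T H^(-1) g = 7.5496


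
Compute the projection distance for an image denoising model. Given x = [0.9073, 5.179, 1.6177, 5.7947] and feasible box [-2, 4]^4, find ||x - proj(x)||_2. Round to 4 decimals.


Project each component onto [-2, 4].
clip(0.9073) = 0.9073, clip(5.179) = 4.0, clip(1.6177) = 1.6177, clip(5.7947) = 4.0
Projection = [0.9073, 4.0, 1.6177, 4.0]
Squared diffs: [0.0, 1.39, 0.0, 3.2209]
Distance = sqrt(4.6109) = 2.1473


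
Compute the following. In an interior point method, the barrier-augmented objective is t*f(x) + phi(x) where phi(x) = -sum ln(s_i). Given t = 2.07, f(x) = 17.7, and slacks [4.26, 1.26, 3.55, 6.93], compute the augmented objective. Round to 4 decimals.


Step 1: Compute log-barrier.
ln values: [1.4493, 0.2311, 1.2669, 1.9359]
phi = -(1.4493 + 0.2311 + 1.2669 + 1.9359) = -4.8832
Step 2: Compute augmented objective.
t*f(x) = 2.07*17.7 = 36.639
Total = 36.639 - 4.8832 = 31.7558


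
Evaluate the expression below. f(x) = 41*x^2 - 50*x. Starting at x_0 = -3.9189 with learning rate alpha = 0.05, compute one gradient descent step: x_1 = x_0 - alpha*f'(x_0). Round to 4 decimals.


We compute the gradient at x_0 and apply the update.
f'(x) = 82*x - 50
f'(-3.9189) = 82*-3.9189 - 50 = -371.3498
x_1 = -3.9189 - 0.05*-371.3498 = 14.6486


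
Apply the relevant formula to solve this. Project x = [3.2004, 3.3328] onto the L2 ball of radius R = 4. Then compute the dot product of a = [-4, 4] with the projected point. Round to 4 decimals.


Step 1: Compute ||x|| (intermediates to 6 decimals).
||x|| = sqrt(3.2004^2 + 3.3328^2) = 4.620619
Step 2: Project.
Since ||x|| > R, scale = R/||x|| = 4/4.620619 = 0.865685, proj(x) = scale * x
proj(x) = [2.770538, 2.885155]
Step 3: Dot product.
a^T * proj(x) = -4*2.770538 + 4*2.885155 = 0.4585


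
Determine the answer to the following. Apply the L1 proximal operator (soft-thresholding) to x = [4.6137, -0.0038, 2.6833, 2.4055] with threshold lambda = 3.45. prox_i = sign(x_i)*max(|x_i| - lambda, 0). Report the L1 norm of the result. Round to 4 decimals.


Soft-thresholding with lambda = 3.45:
prox(4.6137) = sign(4.6137)*max(|4.6137| - 3.45, 0) = 1.1637
prox(-0.0038) = sign(-0.0038)*max(|-0.0038| - 3.45, 0) = 0.0
prox(2.6833) = sign(2.6833)*max(|2.6833| - 3.45, 0) = 0.0
prox(2.4055) = sign(2.4055)*max(|2.4055| - 3.45, 0) = 0.0
prox(x) = [1.1637, 0.0, 0.0, 0.0]
||prox(x)||_1 = 1.1637 + 0.0 + 0.0 + 0.0 = 1.1637


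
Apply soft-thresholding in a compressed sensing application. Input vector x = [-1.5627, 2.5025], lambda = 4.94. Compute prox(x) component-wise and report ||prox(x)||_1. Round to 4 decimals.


Soft-thresholding with lambda = 4.94:
prox(-1.5627) = sign(-1.5627)*max(|-1.5627| - 4.94, 0) = 0.0
prox(2.5025) = sign(2.5025)*max(|2.5025| - 4.94, 0) = 0.0
prox(x) = [0.0, 0.0]
||prox(x)||_1 = 0.0 + 0.0 = 0.0


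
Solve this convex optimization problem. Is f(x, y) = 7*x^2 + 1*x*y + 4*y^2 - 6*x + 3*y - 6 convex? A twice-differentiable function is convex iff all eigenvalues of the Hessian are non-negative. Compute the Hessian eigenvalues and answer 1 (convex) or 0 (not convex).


The Hessian of f(x,y) = 7*x^2 + 1*x*y + 4*y^2 - 6*x + 3*y - 6 is:
H = [[14, 1], [1, 8]]
Trace = 14 + 8 = 22
Determinant = 14*8 - (1)^2 = 111
Discriminant = (22)^2 - 4*111 = 40.0
Eigenvalues: lambda_1 = 7.8377, lambda_2 = 14.1623
The function is convex.

1


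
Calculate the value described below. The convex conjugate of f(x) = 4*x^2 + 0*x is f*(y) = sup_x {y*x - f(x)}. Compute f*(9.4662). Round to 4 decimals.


f*(y) = sup_x {y*x - a*x^2 - b*x} = sup_x {(y-b)*x - a*x^2}
FOC: (y - b) - 2a*x = 0 => x* = (y - b)/(2a)
x* = (9.4662 - 0)/(2*4) = 1.1833
f*(9.4662) = (y-b)^2/(4a) = (9.4662 - 0)^2/(4*4)
= 89.6089/16 = 5.6006


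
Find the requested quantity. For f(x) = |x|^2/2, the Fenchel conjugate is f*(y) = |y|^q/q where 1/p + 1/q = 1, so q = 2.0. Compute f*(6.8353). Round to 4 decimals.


The conjugate exponent q satisfies 1/p + 1/q = 1.
p = 2, so q = 2/(2 - 1) = 2.0
|y|^q = 6.8353^2.0 = 46.7213
f*(6.8353) = 46.7213 / 2.0 = 23.3607


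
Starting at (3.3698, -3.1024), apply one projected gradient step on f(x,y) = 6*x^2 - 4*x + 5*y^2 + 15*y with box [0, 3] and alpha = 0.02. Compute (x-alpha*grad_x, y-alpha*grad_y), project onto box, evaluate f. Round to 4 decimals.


Step 1: Compute gradient at (3.3698, -3.1024).
grad_x = 2*6*3.3698 - 4 = 36.4376
grad_y = 2*5*-3.1024 + 15 = -16.024
Step 2: Gradient step.
x_raw = 3.3698 - 0.02*36.4376 = 2.641
y_raw = -3.1024 - 0.02*-16.024 = -2.7819
Step 3: Project onto [0, 3].
x_proj = clip(2.641) = 2.641
y_proj = clip(-2.7819) = 0.0
Step 4: Evaluate f.
f(2.641, 0.0) = 31.2866


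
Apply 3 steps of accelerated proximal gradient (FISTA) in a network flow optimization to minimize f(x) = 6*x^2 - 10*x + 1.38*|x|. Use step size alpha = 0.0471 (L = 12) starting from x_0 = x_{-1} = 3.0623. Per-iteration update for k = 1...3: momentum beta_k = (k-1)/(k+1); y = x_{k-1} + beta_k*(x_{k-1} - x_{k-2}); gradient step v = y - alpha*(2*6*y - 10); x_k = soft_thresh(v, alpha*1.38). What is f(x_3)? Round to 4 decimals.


FISTA on f(x) = 6*x^2 - 10*x + 1.38*|x|
L = 12, alpha = 0.0471
Iteration 1: beta = 0.0, y = 3.0623 + 0.0*(3.0623 - 3.0623) = 3.0623
  grad(y) = 26.7476, v = y - alpha*grad = 1.8025
  prox(v) = soft_thresh(1.8025, 0.065) = 1.7375
Iteration 2: beta = 0.3333, y = 1.7375 + 0.3333*(1.7375 - 3.0623) = 1.2959
  grad(y) = 5.5506, v = y - alpha*grad = 1.0345
  prox(v) = soft_thresh(1.0345, 0.065) = 0.9695
Iteration 3: beta = 0.5, y = 0.9695 + 0.5*(0.9695 - 1.7375) = 0.5854
  grad(y) = -2.9748, v = y - alpha*grad = 0.7255
  prox(v) = soft_thresh(0.7255, 0.065) = 0.6605
f(x_3) = 6*0.6605^2 - 10*0.6605 + 1.38*|0.6605| = -3.076


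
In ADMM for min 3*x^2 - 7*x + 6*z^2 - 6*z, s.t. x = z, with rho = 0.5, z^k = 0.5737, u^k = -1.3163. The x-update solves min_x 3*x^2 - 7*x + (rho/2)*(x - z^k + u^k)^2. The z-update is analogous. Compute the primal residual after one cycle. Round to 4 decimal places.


ADMM iteration with rho = 0.5, z^k = 0.5737, u^k = -1.3163
Step 1: x-update.
Minimize 3*x^2 - 7*x + (0.5/2)*(x - 0.5737 - 1.3163)^2
FOC: (2*3 + 0.5)*x = 7 + 0.5*(0.5737 + 1.3163)
x^{k+1} = 1.2223
Step 2: z-update.
Minimize 6*z^2 - 6*z + (0.5/2)*(1.2223 - z - 1.3163)^2
FOC: (2*6 + 0.5)*z = 6 + 0.5*(1.2223 - 1.3163)
z^{k+1} = 0.4762
Step 3: u-update.
u^{k+1} = -1.3163 + 1.2223 - 0.4762 = -0.5702
Step 4: Primal residual = |1.2223 - 0.4762| = 0.7461


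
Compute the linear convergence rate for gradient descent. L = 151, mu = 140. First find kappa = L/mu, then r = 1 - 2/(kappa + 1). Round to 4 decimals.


Step 1: Compute the condition number.
kappa = L/mu = 151/140 = 1.0786
Step 2: Compute the convergence rate.
r = 1 - 2/(kappa + 1) = 1 - 2*mu/(L + mu) = (L - mu)/(L + mu) = 11/291 = 0.0378


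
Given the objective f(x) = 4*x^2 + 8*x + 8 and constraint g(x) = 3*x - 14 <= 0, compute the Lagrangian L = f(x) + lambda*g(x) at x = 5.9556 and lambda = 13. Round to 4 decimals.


Step 1: Evaluate f(x).
f(5.9556) = 4*5.9556^2 + 8*5.9556 + 8 = 197.5215
Step 2: Evaluate g(x).
g(5.9556) = 3*5.9556 - 14 = 3.8668
Step 3: Compute Lagrangian.
L = 197.5215 + 13*3.8668 = 247.7899


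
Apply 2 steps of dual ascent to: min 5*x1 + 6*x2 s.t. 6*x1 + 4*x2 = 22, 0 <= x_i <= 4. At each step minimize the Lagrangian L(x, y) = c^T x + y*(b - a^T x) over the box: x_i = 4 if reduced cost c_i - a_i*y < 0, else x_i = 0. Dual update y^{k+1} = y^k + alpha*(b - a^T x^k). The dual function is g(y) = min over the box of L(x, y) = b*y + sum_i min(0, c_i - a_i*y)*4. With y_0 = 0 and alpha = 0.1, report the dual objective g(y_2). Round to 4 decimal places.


Dual ascent for LP: min 5*x1 + 6*x2, 6*x1 + 4*x2 = 22, 0 <= x_i <= 4
Step 1: y^k = 0.0, reduced costs: (5.0, 6.0)
  x^k = (0.0, 0.0), subgradient = b - a^T x = 22.0
  y^{k+1} = 0.0 + 0.1*22.0 = 2.2
Step 2: y^k = 2.2, reduced costs: (-8.2, -2.8)
  x^k = (4.0, 4.0), subgradient = b - a^T x = -18.0
  y^{k+1} = 2.2 + 0.1*-18.0 = 0.4
Dual objective at y_2 = 0.4: reduced costs (2.6, 4.4), box minimizer x = (0.0, 0.0)
g(y_2) = b*y + (c1 - a1*y)*x1 + (c2 - a2*y)*x2 = 22*0.4 + 2.6*0.0 + 4.4*0.0 = 8.8 + 0.0 + 0.0 = 8.8


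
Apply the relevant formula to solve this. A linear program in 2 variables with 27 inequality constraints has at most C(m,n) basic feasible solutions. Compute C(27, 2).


Each vertex corresponds to some choice of n active constraints out of m, so the number of vertices is at most C(m, n) = m! / (n!(m-n)!).
m = 27, n = 2
Numerator: 27 * 26
Denominator: 2! = 2
C(27, 2) = 351


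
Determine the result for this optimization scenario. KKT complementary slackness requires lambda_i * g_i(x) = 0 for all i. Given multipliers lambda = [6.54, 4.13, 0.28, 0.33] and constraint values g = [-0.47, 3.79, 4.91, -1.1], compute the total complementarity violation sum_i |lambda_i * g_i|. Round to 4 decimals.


KKT complementary slackness check:
lambda_1 * g_1 = 6.54 * -0.47 = -3.0738
lambda_2 * g_2 = 4.13 * 3.79 = 15.6527
lambda_3 * g_3 = 0.28 * 4.91 = 1.3748
lambda_4 * g_4 = 0.33 * -1.1 = -0.363
Total violation = 3.0738 + 15.6527 + 1.3748 + 0.363 = 20.4643


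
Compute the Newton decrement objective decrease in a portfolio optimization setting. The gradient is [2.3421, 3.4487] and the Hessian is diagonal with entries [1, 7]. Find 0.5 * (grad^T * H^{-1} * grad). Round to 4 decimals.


Step 1: H is diagonal, so H^(-1) * g = [2.3421, 0.4927].
Step 2: g^T H^(-1) g = sum_i g_i^2 / H_ii
  = (2.3421)^2/1 + (3.4487)^2/7
  = 5.4854 + 1.6991 = 7.1845
Step 3: Objective decrease = 0.5 * g^T H^(-1) g = 3.5923


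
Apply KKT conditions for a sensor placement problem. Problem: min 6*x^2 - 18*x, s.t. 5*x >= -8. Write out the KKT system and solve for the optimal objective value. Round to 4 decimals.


Step 1: Try lambda = 0 (constraint inactive).
Stationarity: 2*6*x - 18 = 0
x* = 18/(2*6) = 1.5
Check constraint: 5*1.5 = 7.5 >= -8 -- satisfied.
Step 2: Compute optimal value.
f(x*) = 6*1.5^2 - 18*1.5 = -13.5


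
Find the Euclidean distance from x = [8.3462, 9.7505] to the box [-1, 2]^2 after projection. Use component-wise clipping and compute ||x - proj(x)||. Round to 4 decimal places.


Project each component onto [-1, 2].
clip(8.3462) = 2.0, clip(9.7505) = 2.0
Projection = [2.0, 2.0]
Squared diffs: [40.2743, 60.0703]
Distance = sqrt(100.3446) = 10.0172


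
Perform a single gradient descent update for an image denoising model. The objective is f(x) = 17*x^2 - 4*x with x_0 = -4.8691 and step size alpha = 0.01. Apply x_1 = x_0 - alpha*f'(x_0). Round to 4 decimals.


We compute the gradient at x_0 and apply the update.
f'(x) = 34*x - 4
f'(-4.8691) = 34*-4.8691 - 4 = -169.5494
x_1 = -4.8691 - 0.01*-169.5494 = -3.1736


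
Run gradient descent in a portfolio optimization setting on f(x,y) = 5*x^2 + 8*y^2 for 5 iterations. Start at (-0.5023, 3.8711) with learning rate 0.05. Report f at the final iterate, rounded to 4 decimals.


Gradient descent on f(x,y) = 5*x^2 + 8*y^2.
Starting point: (-0.5023, 3.8711), alpha = 0.05
Step 1: grad_x = 2*5*-0.5023 = -5.023, grad_y = 2*8*3.8711 = 61.9376
  x_1 = -0.5023 - 0.05*-5.023 = -0.2512
  y_1 = 3.8711 - 0.05*61.9376 = 0.7742
Step 2: grad_x = 2*5*-0.2512 = -2.5115, grad_y = 2*8*0.7742 = 12.3875
  x_2 = -0.2512 - 0.05*-2.5115 = -0.1256
  y_2 = 0.7742 - 0.05*12.3875 = 0.1548
Step 3: grad_x = 2*5*-0.1256 = -1.2558, grad_y = 2*8*0.1548 = 2.4775
  x_3 = -0.1256 - 0.05*-1.2558 = -0.0628
  y_3 = 0.1548 - 0.05*2.4775 = 0.031
Step 4: grad_x = 2*5*-0.0628 = -0.6279, grad_y = 2*8*0.031 = 0.4955
  x_4 = -0.0628 - 0.05*-0.6279 = -0.0314
  y_4 = 0.031 - 0.05*0.4955 = 0.0062
Step 5: grad_x = 2*5*-0.0314 = -0.3139, grad_y = 2*8*0.0062 = 0.0991
  x_5 = -0.0314 - 0.05*-0.3139 = -0.0157
  y_5 = 0.0062 - 0.05*0.0991 = 0.0012
f(-0.0157, 0.0012) = 5*(-0.0157)^2 + 8*0.0012^2 = 0.0012


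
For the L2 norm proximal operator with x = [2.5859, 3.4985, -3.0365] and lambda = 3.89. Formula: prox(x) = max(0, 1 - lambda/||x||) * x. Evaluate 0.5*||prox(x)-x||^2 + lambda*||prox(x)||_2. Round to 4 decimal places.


Step 1: Compute ||x||.
||x|| = 5.3053
Step 2: Compute scaling factor.
scale = max(0, 1 - 3.89/5.3053) = 0.2668
Step 3: prox(x) = [0.6899, 0.9333, -0.8101]
||prox(x)|| = 1.4153
Step 4: Proximal objective.
0.5*||prox-x||^2 = 7.5661
lambda*||prox|| = 5.5055
Total = 13.0718


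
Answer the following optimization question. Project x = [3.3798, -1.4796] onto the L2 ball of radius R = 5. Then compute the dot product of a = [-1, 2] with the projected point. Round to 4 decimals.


Step 1: Compute ||x|| (intermediates to 6 decimals).
||x|| = sqrt(3.3798^2 + (-1.4796)^2) = 3.68948
Step 2: Project.
Since ||x|| <= R, proj = x (no scaling needed).
proj(x) = [3.3798, -1.4796]
Step 3: Dot product.
a^T * proj(x) = -1*3.3798 + 2*(-1.4796) = -6.339


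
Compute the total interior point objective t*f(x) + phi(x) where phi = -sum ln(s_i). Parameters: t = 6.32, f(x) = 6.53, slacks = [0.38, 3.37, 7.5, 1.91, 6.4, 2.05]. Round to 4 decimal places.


Step 1: Compute log-barrier.
ln values: [-0.9676, 1.2149, 2.0149, 0.6471, 1.8563, 0.7178]
phi = -(-0.9676 + 1.2149 + 2.0149 + 0.6471 + 1.8563 + 0.7178) = -5.4835
Step 2: Compute augmented objective.
t*f(x) = 6.32*6.53 = 41.2696
Total = 41.2696 - 5.4835 = 35.7861


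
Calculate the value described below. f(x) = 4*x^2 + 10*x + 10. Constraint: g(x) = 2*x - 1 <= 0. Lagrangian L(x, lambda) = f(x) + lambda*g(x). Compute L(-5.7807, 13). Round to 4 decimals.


Step 1: Evaluate f(x).
f(-5.7807) = 4*(-5.7807)^2 + 10*(-5.7807) + 10 = 85.859
Step 2: Evaluate g(x).
g(-5.7807) = 2*-5.7807 - 1 = -12.5614
Step 3: Compute Lagrangian.
L = 85.859 + 13*-12.5614 = -77.4392


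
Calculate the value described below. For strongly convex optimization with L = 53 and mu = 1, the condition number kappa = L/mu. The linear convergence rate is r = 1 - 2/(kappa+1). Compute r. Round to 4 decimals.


Step 1: Compute the condition number.
kappa = L/mu = 53/1 = 53.0
Step 2: Compute the convergence rate.
r = 1 - 2/(kappa + 1) = 1 - 2*mu/(L + mu) = (L - mu)/(L + mu) = 52/54 = 0.963


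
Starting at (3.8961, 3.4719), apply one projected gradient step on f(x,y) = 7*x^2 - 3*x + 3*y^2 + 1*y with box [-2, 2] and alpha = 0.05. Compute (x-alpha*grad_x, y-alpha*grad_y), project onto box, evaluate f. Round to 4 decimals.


Step 1: Compute gradient at (3.8961, 3.4719).
grad_x = 2*7*3.8961 - 3 = 51.5454
grad_y = 2*3*3.4719 + 1 = 21.8314
Step 2: Gradient step.
x_raw = 3.8961 - 0.05*51.5454 = 1.3188
y_raw = 3.4719 - 0.05*21.8314 = 2.3803
Step 3: Project onto [-2, 2].
x_proj = clip(1.3188) = 1.3188
y_proj = clip(2.3803) = 2.0
Step 4: Evaluate f.
f(1.3188, 2.0) = 22.2187


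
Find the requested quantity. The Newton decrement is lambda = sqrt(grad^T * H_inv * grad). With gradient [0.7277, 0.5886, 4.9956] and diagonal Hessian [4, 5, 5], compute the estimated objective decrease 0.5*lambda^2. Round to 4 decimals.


Step 1: H is diagonal, so H^(-1) * g = [0.1819, 0.1177, 0.9991].
Step 2: g^T H^(-1) g = sum_i g_i^2 / H_ii
  = (0.7277)^2/4 + (0.5886)^2/5 + (4.9956)^2/5
  = 0.1324 + 0.0693 + 4.9912 = 5.1929
Step 3: Objective decrease = 0.5 * g^T H^(-1) g = 2.5964


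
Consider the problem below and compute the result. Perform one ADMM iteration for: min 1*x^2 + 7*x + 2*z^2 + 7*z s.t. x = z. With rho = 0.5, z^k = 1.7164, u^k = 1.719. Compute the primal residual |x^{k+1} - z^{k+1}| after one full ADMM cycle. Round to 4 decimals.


ADMM iteration with rho = 0.5, z^k = 1.7164, u^k = 1.719
Step 1: x-update.
Minimize 1*x^2 + 7*x + (0.5/2)*(x - 1.7164 + 1.719)^2
FOC: (2*1 + 0.5)*x = -7 + 0.5*(1.7164 - 1.719)
x^{k+1} = -2.8005
Step 2: z-update.
Minimize 2*z^2 + 7*z + (0.5/2)*(-2.8005 - z + 1.719)^2
FOC: (2*2 + 0.5)*z = -7 + 0.5*(-2.8005 + 1.719)
z^{k+1} = -1.6757
Step 3: u-update.
u^{k+1} = 1.719 - 2.8005 + 1.6757 = 0.5942
Step 4: Primal residual = |-2.8005 + 1.6757| = 1.1248


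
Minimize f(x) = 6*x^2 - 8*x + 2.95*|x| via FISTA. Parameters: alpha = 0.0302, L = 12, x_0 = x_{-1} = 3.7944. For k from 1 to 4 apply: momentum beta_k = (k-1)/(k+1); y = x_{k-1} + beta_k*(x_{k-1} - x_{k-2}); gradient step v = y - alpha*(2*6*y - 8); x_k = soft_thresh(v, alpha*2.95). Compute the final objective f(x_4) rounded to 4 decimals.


FISTA on f(x) = 6*x^2 - 8*x + 2.95*|x|
L = 12, alpha = 0.0302
Iteration 1: beta = 0.0, y = 3.7944 + 0.0*(3.7944 - 3.7944) = 3.7944
  grad(y) = 37.5328, v = y - alpha*grad = 2.6609
  prox(v) = soft_thresh(2.6609, 0.0891) = 2.5718
Iteration 2: beta = 0.3333, y = 2.5718 + 0.3333*(2.5718 - 3.7944) = 2.1643
  grad(y) = 17.9715, v = y - alpha*grad = 1.6216
  prox(v) = soft_thresh(1.6216, 0.0891) = 1.5325
Iteration 3: beta = 0.5, y = 1.5325 + 0.5*(1.5325 - 2.5718) = 1.0128
  grad(y) = 4.1534, v = y - alpha*grad = 0.8874
  prox(v) = soft_thresh(0.8874, 0.0891) = 0.7983
Iteration 4: beta = 0.6, y = 0.7983 + 0.6*(0.7983 - 1.5325) = 0.3577
  grad(y) = -3.7071, v = y - alpha*grad = 0.4697
  prox(v) = soft_thresh(0.4697, 0.0891) = 0.3806
f(x_4) = 6*0.3806^2 - 8*0.3806 + 2.95*|0.3806| = -1.0529


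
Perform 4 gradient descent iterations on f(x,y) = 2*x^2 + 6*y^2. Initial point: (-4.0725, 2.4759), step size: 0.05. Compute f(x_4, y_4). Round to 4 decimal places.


Gradient descent on f(x,y) = 2*x^2 + 6*y^2.
Starting point: (-4.0725, 2.4759), alpha = 0.05
Step 1: grad_x = 2*2*-4.0725 = -16.29, grad_y = 2*6*2.4759 = 29.7108
  x_1 = -4.0725 - 0.05*-16.29 = -3.258
  y_1 = 2.4759 - 0.05*29.7108 = 0.9904
Step 2: grad_x = 2*2*-3.258 = -13.032, grad_y = 2*6*0.9904 = 11.8843
  x_2 = -3.258 - 0.05*-13.032 = -2.6064
  y_2 = 0.9904 - 0.05*11.8843 = 0.3961
Step 3: grad_x = 2*2*-2.6064 = -10.4256, grad_y = 2*6*0.3961 = 4.7537
  x_3 = -2.6064 - 0.05*-10.4256 = -2.0851
  y_3 = 0.3961 - 0.05*4.7537 = 0.1585
Step 4: grad_x = 2*2*-2.0851 = -8.3405, grad_y = 2*6*0.1585 = 1.9015
  x_4 = -2.0851 - 0.05*-8.3405 = -1.6681
  y_4 = 0.1585 - 0.05*1.9015 = 0.0634
f(-1.6681, 0.0634) = 2*(-1.6681)^2 + 6*0.0634^2 = 5.5892


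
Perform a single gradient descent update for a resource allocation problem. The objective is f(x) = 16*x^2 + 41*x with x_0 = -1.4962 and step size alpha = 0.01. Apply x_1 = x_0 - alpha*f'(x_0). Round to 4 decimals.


We compute the gradient at x_0 and apply the update.
f'(x) = 32*x + 41
f'(-1.4962) = 32*-1.4962 + 41 = -6.8784
x_1 = -1.4962 - 0.01*-6.8784 = -1.4274


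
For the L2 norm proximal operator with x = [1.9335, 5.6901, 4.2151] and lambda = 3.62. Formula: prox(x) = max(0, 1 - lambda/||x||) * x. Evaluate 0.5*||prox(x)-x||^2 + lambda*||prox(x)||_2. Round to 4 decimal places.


Step 1: Compute ||x||.
||x|| = 7.3405
Step 2: Compute scaling factor.
scale = max(0, 1 - 3.62/7.3405) = 0.5068
Step 3: prox(x) = [0.98, 2.884, 2.1364]
||prox(x)|| = 3.7205
Step 4: Proximal objective.
0.5*||prox-x||^2 = 6.5522
lambda*||prox|| = 13.4682
Total = 20.0204


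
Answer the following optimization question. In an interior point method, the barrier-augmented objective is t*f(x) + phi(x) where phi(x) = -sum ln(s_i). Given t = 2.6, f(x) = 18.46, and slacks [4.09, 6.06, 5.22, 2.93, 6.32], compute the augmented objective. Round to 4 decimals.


Step 1: Compute log-barrier.
ln values: [1.4085, 1.8017, 1.6525, 1.075, 1.8437]
phi = -(1.4085 + 1.8017 + 1.6525 + 1.075 + 1.8437) = -7.7815
Step 2: Compute augmented objective.
t*f(x) = 2.6*18.46 = 47.996
Total = 47.996 - 7.7815 = 40.2145


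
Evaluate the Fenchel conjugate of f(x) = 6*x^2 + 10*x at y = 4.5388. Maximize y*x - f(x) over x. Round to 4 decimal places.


f*(y) = sup_x {y*x - a*x^2 - b*x} = sup_x {(y-b)*x - a*x^2}
FOC: (y - b) - 2a*x = 0 => x* = (y - b)/(2a)
x* = (4.5388 - 10)/(2*6) = -0.4551
f*(4.5388) = (y-b)^2/(4a) = (4.5388 - 10)^2/(4*6)
= 29.8247/24 = 1.2427


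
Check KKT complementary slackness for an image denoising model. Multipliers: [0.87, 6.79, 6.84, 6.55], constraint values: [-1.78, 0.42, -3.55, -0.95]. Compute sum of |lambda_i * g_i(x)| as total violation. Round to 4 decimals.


KKT complementary slackness check:
lambda_1 * g_1 = 0.87 * -1.78 = -1.5486
lambda_2 * g_2 = 6.79 * 0.42 = 2.8518
lambda_3 * g_3 = 6.84 * -3.55 = -24.282
lambda_4 * g_4 = 6.55 * -0.95 = -6.2225
Total violation = 1.5486 + 2.8518 + 24.282 + 6.2225 = 34.9049


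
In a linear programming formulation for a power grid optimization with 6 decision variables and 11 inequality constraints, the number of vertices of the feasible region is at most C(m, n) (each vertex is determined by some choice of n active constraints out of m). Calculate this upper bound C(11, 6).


Each vertex corresponds to some choice of n active constraints out of m, so the number of vertices is at most C(m, n) = m! / (n!(m-n)!).
m = 11, n = 6
Numerator: 11 * 10 * 9 * 8 * 7 * 6
Denominator: 6! = 720
C(11, 6) = 462


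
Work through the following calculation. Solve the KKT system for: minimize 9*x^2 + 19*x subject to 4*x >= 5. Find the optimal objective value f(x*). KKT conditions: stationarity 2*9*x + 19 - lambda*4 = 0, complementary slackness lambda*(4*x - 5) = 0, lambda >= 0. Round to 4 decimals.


Step 1: Try lambda = 0 (constraint inactive).
x_unc = -19/(2*9) = -1.0556
Check: 4*-1.0556 = -4.2224 < 5 -- violated!
Step 2: Constraint must be active: 4*x = 5
x* = 5/4 = 1.25
lambda = (2*9*1.25 + 19)/4 = 10.375
Step 3: Compute optimal value.
f(x*) = 9*1.25^2 + 19*1.25 = 37.8125


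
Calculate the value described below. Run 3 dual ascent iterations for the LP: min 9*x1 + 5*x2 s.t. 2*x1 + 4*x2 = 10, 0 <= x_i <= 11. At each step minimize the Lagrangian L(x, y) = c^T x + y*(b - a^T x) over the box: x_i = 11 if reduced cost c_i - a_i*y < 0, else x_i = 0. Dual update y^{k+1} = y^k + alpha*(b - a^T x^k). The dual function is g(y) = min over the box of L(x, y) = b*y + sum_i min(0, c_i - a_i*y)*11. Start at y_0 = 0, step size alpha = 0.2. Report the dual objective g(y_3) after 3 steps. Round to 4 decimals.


Dual ascent for LP: min 9*x1 + 5*x2, 2*x1 + 4*x2 = 10, 0 <= x_i <= 11
Step 1: y^k = 0.0, reduced costs: (9.0, 5.0)
  x^k = (0.0, 0.0), subgradient = b - a^T x = 10.0
  y^{k+1} = 0.0 + 0.2*10.0 = 2.0
Step 2: y^k = 2.0, reduced costs: (5.0, -3.0)
  x^k = (0.0, 11.0), subgradient = b - a^T x = -34.0
  y^{k+1} = 2.0 + 0.2*-34.0 = -4.8
Step 3: y^k = -4.8, reduced costs: (18.6, 24.2)
  x^k = (0.0, 0.0), subgradient = b - a^T x = 10.0
  y^{k+1} = -4.8 + 0.2*10.0 = -2.8
Dual objective at y_3 = -2.8: reduced costs (14.6, 16.2), box minimizer x = (0.0, 0.0)
g(y_3) = b*y + (c1 - a1*y)*x1 + (c2 - a2*y)*x2 = 10*(-2.8) + 14.6*0.0 + 16.2*0.0 = -28.0 + 0.0 + 0.0 = -28.0


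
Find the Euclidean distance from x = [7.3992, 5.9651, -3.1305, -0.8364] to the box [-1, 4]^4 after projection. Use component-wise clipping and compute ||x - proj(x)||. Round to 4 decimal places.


Project each component onto [-1, 4].
clip(7.3992) = 4.0, clip(5.9651) = 4.0, clip(-3.1305) = -1.0, clip(-0.8364) = -0.8364
Projection = [4.0, 4.0, -1.0, -0.8364]
Squared diffs: [11.5546, 3.8616, 4.539, 0.0]
Distance = sqrt(19.9552) = 4.4671


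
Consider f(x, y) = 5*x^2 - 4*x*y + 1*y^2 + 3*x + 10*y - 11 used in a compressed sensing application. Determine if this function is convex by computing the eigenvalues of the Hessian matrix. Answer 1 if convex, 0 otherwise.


The Hessian of f(x,y) = 5*x^2 - 4*x*y + 1*y^2 + 3*x + 10*y - 11 is:
H = [[10, -4], [-4, 2]]
Trace = 10 + 2 = 12
Determinant = 10*2 - (-4)^2 = 4
Discriminant = (12)^2 - 4*4 = 128.0
Eigenvalues: lambda_1 = 0.3431, lambda_2 = 11.6569
The function is convex.

1


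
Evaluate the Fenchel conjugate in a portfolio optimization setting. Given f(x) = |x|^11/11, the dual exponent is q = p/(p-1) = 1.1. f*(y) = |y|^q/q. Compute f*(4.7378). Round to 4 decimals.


The conjugate exponent q satisfies 1/p + 1/q = 1.
p = 11, so q = 11/(11 - 1) = 1.1
|y|^q = 4.7378^1.1 = 5.5352
f*(4.7378) = 5.5352 / 1.1 = 5.032


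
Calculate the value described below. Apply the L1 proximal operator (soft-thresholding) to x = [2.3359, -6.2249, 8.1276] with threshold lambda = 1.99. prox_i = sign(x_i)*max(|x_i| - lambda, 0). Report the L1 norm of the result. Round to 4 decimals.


Soft-thresholding with lambda = 1.99:
prox(2.3359) = sign(2.3359)*max(|2.3359| - 1.99, 0) = 0.3459
prox(-6.2249) = sign(-6.2249)*max(|-6.2249| - 1.99, 0) = -4.2349
prox(8.1276) = sign(8.1276)*max(|8.1276| - 1.99, 0) = 6.1376
prox(x) = [0.3459, -4.2349, 6.1376]
||prox(x)||_1 = 0.3459 + 4.2349 + 6.1376 = 10.7184


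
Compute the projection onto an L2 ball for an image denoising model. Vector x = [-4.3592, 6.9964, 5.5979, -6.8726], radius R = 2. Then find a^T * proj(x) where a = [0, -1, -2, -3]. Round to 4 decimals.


Step 1: Compute ||x|| (intermediates to 6 decimals).
||x|| = sqrt((-4.3592)^2 + 6.9964^2 + 5.5979^2 + (-6.8726)^2) = 12.1046
Step 2: Project.
Since ||x|| > R, scale = R/||x|| = 2/12.1046 = 0.165226, proj(x) = scale * x
proj(x) = [-0.720253, 1.155987, 0.924919, -1.135532]
Step 3: Dot product.
a^T * proj(x) = 0*(-0.720253) - 1*1.155987 - 2*0.924919 - 3*(-1.135532) = 0.4008


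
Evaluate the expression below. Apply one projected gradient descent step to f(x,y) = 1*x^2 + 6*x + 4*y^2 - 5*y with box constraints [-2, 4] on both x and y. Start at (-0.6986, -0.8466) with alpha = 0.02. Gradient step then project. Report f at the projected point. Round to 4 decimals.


Step 1: Compute gradient at (-0.6986, -0.8466).
grad_x = 2*1*-0.6986 + 6 = 4.6028
grad_y = 2*4*-0.8466 - 5 = -11.7728
Step 2: Gradient step.
x_raw = -0.6986 - 0.02*4.6028 = -0.7907
y_raw = -0.8466 - 0.02*-11.7728 = -0.6111
Step 3: Project onto [-2, 4].
x_proj = clip(-0.7907) = -0.7907
y_proj = clip(-0.6111) = -0.6111
Step 4: Evaluate f.
f(-0.7907, -0.6111) = 0.4309


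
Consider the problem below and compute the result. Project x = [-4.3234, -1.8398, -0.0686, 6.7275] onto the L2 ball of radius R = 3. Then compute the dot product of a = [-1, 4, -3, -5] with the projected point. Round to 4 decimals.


Step 1: Compute ||x|| (intermediates to 6 decimals).
||x|| = sqrt((-4.3234)^2 + (-1.8398)^2 + (-0.0686)^2 + 6.7275^2) = 8.206133
Step 2: Project.
Since ||x|| > R, scale = R/||x|| = 3/8.206133 = 0.36558, proj(x) = scale * x
proj(x) = [-1.580549, -0.672594, -0.025079, 2.459439]
Step 3: Dot product.
a^T * proj(x) = -1*(-1.580549) + 4*(-0.672594) - 3*(-0.025079) - 5*2.459439 = -13.3318


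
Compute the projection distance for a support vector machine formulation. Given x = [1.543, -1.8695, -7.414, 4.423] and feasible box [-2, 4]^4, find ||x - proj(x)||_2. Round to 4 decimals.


Project each component onto [-2, 4].
clip(1.543) = 1.543, clip(-1.8695) = -1.8695, clip(-7.414) = -2.0, clip(4.423) = 4.0
Projection = [1.543, -1.8695, -2.0, 4.0]
Squared diffs: [0.0, 0.0, 29.3114, 0.1789]
Distance = sqrt(29.4903) = 5.4305


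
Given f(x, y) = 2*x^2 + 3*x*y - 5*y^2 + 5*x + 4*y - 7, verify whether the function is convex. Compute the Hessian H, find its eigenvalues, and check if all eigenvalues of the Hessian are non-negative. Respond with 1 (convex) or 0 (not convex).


The Hessian of f(x,y) = 2*x^2 + 3*x*y - 5*y^2 + 5*x + 4*y - 7 is:
H = [[4, 3], [3, -10]]
Trace = 4 - 10 = -6
Determinant = 4*-10 - (3)^2 = -49
Discriminant = (-6)^2 - 4*-49 = 232.0
Eigenvalues: lambda_1 = -10.6158, lambda_2 = 4.6158
The function is not convex.

0


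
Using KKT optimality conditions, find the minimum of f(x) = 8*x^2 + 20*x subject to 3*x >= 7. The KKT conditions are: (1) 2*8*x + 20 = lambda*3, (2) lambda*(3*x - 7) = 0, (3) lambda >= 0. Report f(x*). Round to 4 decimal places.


Step 1: Try lambda = 0 (constraint inactive).
x_unc = -20/(2*8) = -1.25
Check: 3*-1.25 = -3.75 < 7 -- violated!
Step 2: Constraint must be active: 3*x = 7
x* = 7/3 = 2.3333 (rounded; the exact value 7/3 is used below)
lambda = (2*8*(7/3) + 20)/3 = 19.1111
Step 3: Compute optimal value.
f(x*) = 8*(7/3)^2 + 20*(7/3) = 90.2222


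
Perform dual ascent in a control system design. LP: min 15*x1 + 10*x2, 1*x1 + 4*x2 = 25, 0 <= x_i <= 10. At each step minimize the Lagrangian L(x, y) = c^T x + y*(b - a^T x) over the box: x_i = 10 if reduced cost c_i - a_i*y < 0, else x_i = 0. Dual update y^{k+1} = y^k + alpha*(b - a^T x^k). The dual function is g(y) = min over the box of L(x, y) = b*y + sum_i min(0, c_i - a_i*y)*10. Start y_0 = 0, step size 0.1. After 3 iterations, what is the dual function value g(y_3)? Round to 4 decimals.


Dual ascent for LP: min 15*x1 + 10*x2, 1*x1 + 4*x2 = 25, 0 <= x_i <= 10
Step 1: y^k = 0.0, reduced costs: (15.0, 10.0)
  x^k = (0.0, 0.0), subgradient = b - a^T x = 25.0
  y^{k+1} = 0.0 + 0.1*25.0 = 2.5
Step 2: y^k = 2.5, reduced costs: (12.5, 0.0)
  x^k = (0.0, 0.0), subgradient = b - a^T x = 25.0
  y^{k+1} = 2.5 + 0.1*25.0 = 5.0
Step 3: y^k = 5.0, reduced costs: (10.0, -10.0)
  x^k = (0.0, 10.0), subgradient = b - a^T x = -15.0
  y^{k+1} = 5.0 + 0.1*-15.0 = 3.5
Dual objective at y_3 = 3.5: reduced costs (11.5, -4.0), box minimizer x = (0.0, 10.0)
g(y_3) = b*y + (c1 - a1*y)*x1 + (c2 - a2*y)*x2 = 25*3.5 + 11.5*0.0 + (-4.0)*10.0 = 87.5 + 0.0 - 40.0 = 47.5


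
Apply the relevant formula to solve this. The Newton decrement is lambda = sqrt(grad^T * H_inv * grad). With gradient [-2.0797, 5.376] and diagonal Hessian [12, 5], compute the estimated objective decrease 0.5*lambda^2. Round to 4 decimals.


Step 1: H is diagonal, so H^(-1) * g = [-0.1733, 1.0752].
Step 2: g^T H^(-1) g = sum_i g_i^2 / H_ii
  = (-2.0797)^2/12 + (5.376)^2/5
  = 0.3604 + 5.7803 = 6.1407
Step 3: Objective decrease = 0.5 * g^T H^(-1) g = 3.0704


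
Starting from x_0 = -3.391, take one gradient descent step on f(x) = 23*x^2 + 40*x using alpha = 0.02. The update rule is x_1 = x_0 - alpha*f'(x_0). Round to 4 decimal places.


We compute the gradient at x_0 and apply the update.
f'(x) = 46*x + 40
f'(-3.391) = 46*-3.391 + 40 = -115.986
x_1 = -3.391 - 0.02*-115.986 = -1.0713


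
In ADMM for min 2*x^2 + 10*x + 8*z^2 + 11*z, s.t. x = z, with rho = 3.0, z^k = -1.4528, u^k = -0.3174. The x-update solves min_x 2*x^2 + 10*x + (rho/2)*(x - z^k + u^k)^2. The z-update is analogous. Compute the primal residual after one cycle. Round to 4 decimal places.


ADMM iteration with rho = 3.0, z^k = -1.4528, u^k = -0.3174
Step 1: x-update.
Minimize 2*x^2 + 10*x + (3.0/2)*(x + 1.4528 - 0.3174)^2
FOC: (2*2 + 3.0)*x = -10 + 3.0*(-1.4528 + 0.3174)
x^{k+1} = -1.9152
Step 2: z-update.
Minimize 8*z^2 + 11*z + (3.0/2)*(-1.9152 - z - 0.3174)^2
FOC: (2*8 + 3.0)*z = -11 + 3.0*(-1.9152 - 0.3174)
z^{k+1} = -0.9315
Step 3: u-update.
u^{k+1} = -0.3174 - 1.9152 + 0.9315 = -1.3011
Step 4: Primal residual = |-1.9152 + 0.9315| = 0.9837


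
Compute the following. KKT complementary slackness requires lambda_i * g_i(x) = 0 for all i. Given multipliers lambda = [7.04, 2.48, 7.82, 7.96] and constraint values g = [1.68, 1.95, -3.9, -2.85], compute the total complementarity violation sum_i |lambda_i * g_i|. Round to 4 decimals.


KKT complementary slackness check:
lambda_1 * g_1 = 7.04 * 1.68 = 11.8272
lambda_2 * g_2 = 2.48 * 1.95 = 4.836
lambda_3 * g_3 = 7.82 * -3.9 = -30.498
lambda_4 * g_4 = 7.96 * -2.85 = -22.686
Total violation = 11.8272 + 4.836 + 30.498 + 22.686 = 69.8472


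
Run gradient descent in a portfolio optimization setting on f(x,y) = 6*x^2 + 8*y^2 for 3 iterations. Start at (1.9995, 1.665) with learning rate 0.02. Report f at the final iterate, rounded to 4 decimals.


Gradient descent on f(x,y) = 6*x^2 + 8*y^2.
Starting point: (1.9995, 1.665), alpha = 0.02
Step 1: grad_x = 2*6*1.9995 = 23.994, grad_y = 2*8*1.665 = 26.64
  x_1 = 1.9995 - 0.02*23.994 = 1.5196
  y_1 = 1.665 - 0.02*26.64 = 1.1322
Step 2: grad_x = 2*6*1.5196 = 18.2354, grad_y = 2*8*1.1322 = 18.1152
  x_2 = 1.5196 - 0.02*18.2354 = 1.1549
  y_2 = 1.1322 - 0.02*18.1152 = 0.7699
Step 3: grad_x = 2*6*1.1549 = 13.8589, grad_y = 2*8*0.7699 = 12.3183
  x_3 = 1.1549 - 0.02*13.8589 = 0.8777
  y_3 = 0.7699 - 0.02*12.3183 = 0.5235
f(0.8777, 0.5235) = 6*0.8777^2 + 8*0.5235^2 = 6.8151


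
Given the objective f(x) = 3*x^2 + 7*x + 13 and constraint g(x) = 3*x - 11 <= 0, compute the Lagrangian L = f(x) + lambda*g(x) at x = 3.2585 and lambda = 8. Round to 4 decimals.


Step 1: Evaluate f(x).
f(3.2585) = 3*3.2585^2 + 7*3.2585 + 13 = 67.663
Step 2: Evaluate g(x).
g(3.2585) = 3*3.2585 - 11 = -1.2245
Step 3: Compute Lagrangian.
L = 67.663 + 8*-1.2245 = 57.867
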